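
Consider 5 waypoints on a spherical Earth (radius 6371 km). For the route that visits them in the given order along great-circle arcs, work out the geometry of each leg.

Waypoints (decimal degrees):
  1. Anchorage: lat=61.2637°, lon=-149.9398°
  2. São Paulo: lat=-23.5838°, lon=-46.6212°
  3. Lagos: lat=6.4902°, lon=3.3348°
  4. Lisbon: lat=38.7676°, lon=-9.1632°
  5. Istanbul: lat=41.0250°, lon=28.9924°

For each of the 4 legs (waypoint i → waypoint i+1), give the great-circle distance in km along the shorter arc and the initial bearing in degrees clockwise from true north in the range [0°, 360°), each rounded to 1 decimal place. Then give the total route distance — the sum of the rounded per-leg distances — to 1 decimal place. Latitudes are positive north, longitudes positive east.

Leg 1: dist=12997.9 km, bearing=90.5°
Leg 2: dist=6368.5 km, bearing=64.7°
Leg 3: dist=3802.5 km, bearing=342.5°
Leg 4: dist=3238.8 km, bearing=73.2°
Total: 26407.7 km

Leg 1: φ1=1.0692533, φ2=-0.4116150, Δφ=-1.4808682, Δλ=1.8032497 rad; a=sin²(Δφ/2)+cosφ1·cosφ2·sin²(Δλ/2)=0.7261599122; c=2·atan2(√a, √(1-a))=2.040161076; dist=6371·c=12997.866 ≈ 12997.9 km; running total=12997.9 km
Leg 1 bearing: y=sinΔλ·cosφ2=0.89182648, x=cosφ1·sinφ2-sinφ1·cosφ2·cosΔλ=-0.00723205; θ=atan2(y, x)=90.4646° ≈ 90.5°
Leg 2: φ1=-0.4116150, φ2=0.1132754, Δφ=0.5248903, Δλ=0.8718967 rad; a=sin²(Δφ/2)+cosφ1·cosφ2·sin²(Δλ/2)=0.2296820136; c=2·atan2(√a, √(1-a))=0.999603421; dist=6371·c=6368.473 ≈ 6368.5 km; running total=19366.4 km
Leg 2 bearing: y=sinΔλ·cosφ2=0.76064433, x=cosφ1·sinφ2-sinφ1·cosφ2·cosΔλ=0.35935072; θ=atan2(y, x)=64.7126° ≈ 64.7°
Leg 3: φ1=0.1132754, φ2=0.6766223, Δφ=0.5633469, Δλ=-0.2181312 rad; a=sin²(Δφ/2)+cosφ1·cosφ2·sin²(Δλ/2)=0.0864424897; c=2·atan2(√a, √(1-a))=0.596841318; dist=6371·c=3802.476 ≈ 3802.5 km; running total=23168.9 km
Leg 3 bearing: y=sinΔλ·cosφ2=-0.16872970, x=cosφ1·sinφ2-sinφ1·cosφ2·cosΔλ=0.53610729; θ=atan2(y, x)=-17.4704° <0 so +360° → 342.5296° ≈ 342.5°
Leg 4: φ1=0.6766223, φ2=0.7160213, Δφ=0.0393991, Δλ=0.6659408 rad; a=sin²(Δφ/2)+cosφ1·cosφ2·sin²(Δλ/2)=0.0632285524; c=2·atan2(√a, √(1-a))=0.508362155; dist=6371·c=3238.775 ≈ 3238.8 km; running total=26407.7 km
Leg 4 bearing: y=sinΔλ·cosφ2=0.46608210, x=cosφ1·sinφ2-sinφ1·cosφ2·cosΔλ=0.14032208; θ=atan2(y, x)=73.2447° ≈ 73.2°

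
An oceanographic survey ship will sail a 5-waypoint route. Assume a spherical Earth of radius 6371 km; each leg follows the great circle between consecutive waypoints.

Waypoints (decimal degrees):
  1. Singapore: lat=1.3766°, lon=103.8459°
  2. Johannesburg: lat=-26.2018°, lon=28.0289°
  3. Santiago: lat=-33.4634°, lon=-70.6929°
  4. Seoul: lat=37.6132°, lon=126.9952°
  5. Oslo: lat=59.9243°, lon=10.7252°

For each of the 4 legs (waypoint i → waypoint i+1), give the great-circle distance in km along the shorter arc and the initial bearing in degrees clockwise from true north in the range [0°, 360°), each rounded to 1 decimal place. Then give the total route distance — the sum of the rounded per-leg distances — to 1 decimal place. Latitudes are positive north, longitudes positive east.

Leg 1: dist=8665.0 km, bearing=242.8°
Leg 2: dist=9177.2 km, bearing=236.3°
Leg 3: dist=18352.4 km, bearing=291.1°
Leg 4: dist=7712.8 km, bearing=331.3°
Total: 43907.4 km

Leg 1: φ1=0.0240262, φ2=-0.4573077, Δφ=-0.4813339, Δλ=-1.3232563 rad; a=sin²(Δφ/2)+cosφ1·cosφ2·sin²(Δλ/2)=0.3954141032; c=2·atan2(√a, √(1-a))=1.360068386; dist=6371·c=8664.996 ≈ 8665.0 km; running total=8665.0 km
Leg 1 bearing: y=sinΔλ·cosφ2=-0.86989477, x=cosφ1·sinφ2-sinφ1·cosφ2·cosΔλ=-0.44668808; θ=atan2(y, x)=-117.1803° <0 so +360° → 242.8197° ≈ 242.8°
Leg 2: φ1=-0.4573077, φ2=-0.5840465, Δφ=-0.1267388, Δλ=-1.7230205 rad; a=sin²(Δφ/2)+cosφ1·cosφ2·sin²(Δλ/2)=0.4350194409; c=2·atan2(√a, √(1-a))=1.440466561; dist=6371·c=9177.212 ≈ 9177.2 km; running total=17842.2 km
Leg 2 bearing: y=sinΔλ·cosφ2=-0.82459131, x=cosφ1·sinφ2-sinφ1·cosφ2·cosΔλ=-0.55059901; θ=atan2(y, x)=-123.7320° <0 so +360° → 236.2680° ≈ 236.3°
Leg 3: φ1=-0.5840465, φ2=0.6564742, Δφ=1.2405207, Δλ=3.4503082 rad; a=sin²(Δφ/2)+cosφ1·cosφ2·sin²(Δλ/2)=0.9830683716; c=2·atan2(√a, √(1-a))=2.880609429; dist=6371·c=18352.363 ≈ 18352.4 km; running total=36194.6 km
Leg 3 bearing: y=sinΔλ·cosφ2=-0.24068276, x=cosφ1·sinφ2-sinφ1·cosφ2·cosΔλ=0.09301399; θ=atan2(y, x)=-68.8705° <0 so +360° → 291.1295° ≈ 291.1°
Leg 4: φ1=0.6564742, φ2=1.0458763, Δφ=0.3894022, Δλ=-2.0292943 rad; a=sin²(Δφ/2)+cosφ1·cosφ2·sin²(Δλ/2)=0.3237743291; c=2·atan2(√a, √(1-a))=1.210607081; dist=6371·c=7712.778 ≈ 7712.8 km; running total=43907.4 km
Leg 4 bearing: y=sinΔλ·cosφ2=-0.44938479, x=cosφ1·sinφ2-sinφ1·cosφ2·cosΔλ=0.82087232; θ=atan2(y, x)=-28.6984° <0 so +360° → 331.3016° ≈ 331.3°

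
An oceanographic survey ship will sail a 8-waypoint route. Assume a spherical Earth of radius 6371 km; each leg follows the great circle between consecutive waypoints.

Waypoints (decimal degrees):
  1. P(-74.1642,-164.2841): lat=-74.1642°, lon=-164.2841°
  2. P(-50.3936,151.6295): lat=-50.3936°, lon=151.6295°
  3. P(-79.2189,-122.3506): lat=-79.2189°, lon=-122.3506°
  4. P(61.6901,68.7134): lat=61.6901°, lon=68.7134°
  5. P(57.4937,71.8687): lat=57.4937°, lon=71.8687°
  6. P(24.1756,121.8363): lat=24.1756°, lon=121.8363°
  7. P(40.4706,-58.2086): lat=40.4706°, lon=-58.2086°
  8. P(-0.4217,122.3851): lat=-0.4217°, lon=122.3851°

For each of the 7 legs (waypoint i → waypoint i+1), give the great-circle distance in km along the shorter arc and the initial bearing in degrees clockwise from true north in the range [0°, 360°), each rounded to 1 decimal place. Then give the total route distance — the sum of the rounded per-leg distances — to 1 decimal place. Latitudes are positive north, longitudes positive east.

Leg 1: φ1=-1.2944095, φ2=-0.8795342, Δφ=0.4148752, Δλ=5.5137325 rad; a=sin²(Δφ/2)+cosφ1·cosφ2·sin²(Δλ/2)=0.0669203542; c=2·atan2(√a, √(1-a))=0.523330938; dist=6371·c=3334.141 ≈ 3334.1 km; running total=3334.1 km
Leg 1 bearing: y=sinΔλ·cosφ2=-0.44354272, x=cosφ1·sinφ2-sinφ1·cosφ2·cosΔλ=0.23029966; θ=atan2(y, x)=-62.5604° <0 so +360° → 297.4396° ≈ 297.4°
Leg 2: φ1=-0.8795342, φ2=-1.3826306, Δφ=-0.5030964, Δλ=-4.7818548 rad; a=sin²(Δφ/2)+cosφ1·cosφ2·sin²(Δλ/2)=0.1174399124; c=2·atan2(√a, √(1-a))=0.699568377; dist=6371·c=4456.950 ≈ 4457.0 km; running total=7791.1 km
Leg 2 bearing: y=sinΔλ·cosφ2=0.18660614, x=cosφ1·sinφ2-sinφ1·cosφ2·cosΔλ=-0.61625422; θ=atan2(y, x)=163.1533° ≈ 163.2°
Leg 3: φ1=-1.3826306, φ2=1.0766954, Δφ=2.4593260, Δλ=3.3346959 rad; a=sin²(Δφ/2)+cosφ1·cosφ2·sin²(Δλ/2)=0.9759584315; c=2·atan2(√a, √(1-a))=2.830229564; dist=6371·c=18031.393 ≈ 18031.4 km; running total=25822.5 km
Leg 3 bearing: y=sinΔλ·cosφ2=-0.09100926, x=cosφ1·sinφ2-sinφ1·cosφ2·cosΔλ=-0.29252624; θ=atan2(y, x)=-162.7183° <0 so +360° → 197.2817° ≈ 197.3°
Leg 4: φ1=1.0766954, φ2=1.0034544, Δφ=-0.0732410, Δλ=0.0550704 rad; a=sin²(Δφ/2)+cosφ1·cosφ2·sin²(Δλ/2)=0.0015336389; c=2·atan2(√a, √(1-a))=0.078343438; dist=6371·c=499.126 ≈ 499.1 km; running total=26321.6 km
Leg 4 bearing: y=sinΔλ·cosφ2=0.02957944, x=cosφ1·sinφ2-sinφ1·cosφ2·cosΔλ=-0.07245829; θ=atan2(y, x)=157.7934° ≈ 157.8°
Leg 5: φ1=1.0034544, φ2=0.4219438, Δφ=-0.5815105, Δλ=0.8720991 rad; a=sin²(Δφ/2)+cosφ1·cosφ2·sin²(Δλ/2)=0.1696403943; c=2·atan2(√a, √(1-a))=0.849019830; dist=6371·c=5409.105 ≈ 5409.1 km; running total=31730.7 km
Leg 5 bearing: y=sinΔλ·cosφ2=0.69852649, x=cosφ1·sinφ2-sinφ1·cosφ2·cosΔλ=-0.27479240; θ=atan2(y, x)=111.4741° ≈ 111.5°
Leg 6: φ1=0.4219438, φ2=0.7063452, Δφ=0.2844014, Δλ=-3.1423763 rad; a=sin²(Δφ/2)+cosφ1·cosφ2·sin²(Δλ/2)=0.7141031918; c=2·atan2(√a, √(1-a))=2.013303379; dist=6371·c=12826.756 ≈ 12826.8 km; running total=44557.5 km
Leg 6 bearing: y=sinΔλ·cosφ2=0.00059616, x=cosφ1·sinφ2-sinφ1·cosφ2·cosΔλ=0.90368077; θ=atan2(y, x)=0.0378° ≈ 0.0°
Leg 7: φ1=0.7063452, φ2=-0.0073601, Δφ=-0.7137053, Δλ=3.1519547 rad; a=sin²(Δφ/2)+cosφ1·cosφ2·sin²(Δλ/2)=0.8827273637; c=2·atan2(√a, √(1-a))=2.442544019; dist=6371·c=15561.448 ≈ 15561.4 km; running total=60118.9 km
Leg 7 bearing: y=sinΔλ·cosφ2=-0.01036155, x=cosφ1·sinφ2-sinφ1·cosφ2·cosΔλ=0.64340632; θ=atan2(y, x)=-0.9226° <0 so +360° → 359.0774° ≈ 359.1°

Leg 1: dist=3334.1 km, bearing=297.4°
Leg 2: dist=4457.0 km, bearing=163.2°
Leg 3: dist=18031.4 km, bearing=197.3°
Leg 4: dist=499.1 km, bearing=157.8°
Leg 5: dist=5409.1 km, bearing=111.5°
Leg 6: dist=12826.8 km, bearing=0.0°
Leg 7: dist=15561.4 km, bearing=359.1°
Total: 60118.9 km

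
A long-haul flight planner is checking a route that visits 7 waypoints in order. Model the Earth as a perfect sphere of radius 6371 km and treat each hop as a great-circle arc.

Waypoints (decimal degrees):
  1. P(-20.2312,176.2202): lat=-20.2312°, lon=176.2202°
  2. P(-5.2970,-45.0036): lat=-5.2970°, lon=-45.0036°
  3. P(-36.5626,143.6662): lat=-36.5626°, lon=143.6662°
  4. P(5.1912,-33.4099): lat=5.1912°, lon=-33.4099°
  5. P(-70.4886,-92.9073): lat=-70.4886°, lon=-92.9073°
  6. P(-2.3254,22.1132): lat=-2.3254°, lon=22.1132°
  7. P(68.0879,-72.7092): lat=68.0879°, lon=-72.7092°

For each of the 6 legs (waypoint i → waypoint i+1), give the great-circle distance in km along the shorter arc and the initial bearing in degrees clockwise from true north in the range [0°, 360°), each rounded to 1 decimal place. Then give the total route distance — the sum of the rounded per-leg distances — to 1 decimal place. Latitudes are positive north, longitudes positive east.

Leg 1: dist=14692.1 km, bearing=117.8°
Leg 2: dist=15273.9 km, bearing=190.3°
Leg 3: dist=16514.0 km, bearing=185.6°
Leg 4: dist=9474.6 km, bearing=196.8°
Leg 5: dist=10664.3 km, bearing=114.5°
Leg 6: dist=10447.4 km, bearing=338.1°
Total: 77066.3 km

Leg 1: φ1=-0.3531011, φ2=-0.0924501, Δφ=0.2606510, Δλ=-3.8610837 rad; a=sin²(Δφ/2)+cosφ1·cosφ2·sin²(Δλ/2)=0.8353996849; c=2·atan2(√a, √(1-a))=2.306082432; dist=6371·c=14692.051 ≈ 14692.1 km; running total=14692.1 km
Leg 1 bearing: y=sinΔλ·cosφ2=0.65618770, x=cosφ1·sinφ2-sinφ1·cosφ2·cosΔλ=-0.34560947; θ=atan2(y, x)=117.7755° ≈ 117.8°
Leg 2: φ1=-0.0924501, φ2=-0.6381378, Δφ=-0.5456877, Δλ=3.2929092 rad; a=sin²(Δφ/2)+cosφ1·cosφ2·sin²(Δλ/2)=0.8678217976; c=2·atan2(√a, √(1-a))=2.397412658; dist=6371·c=15273.916 ≈ 15273.9 km; running total=29966.0 km
Leg 2 bearing: y=sinΔλ·cosφ2=-0.12107517, x=cosφ1·sinφ2-sinφ1·cosφ2·cosΔλ=-0.66646028; θ=atan2(y, x)=-169.7034° <0 so +360° → 190.2966° ≈ 190.3°
Leg 3: φ1=-0.6381378, φ2=0.0906035, Δφ=0.7287413, Δλ=-3.0905610 rad; a=sin²(Δφ/2)+cosφ1·cosφ2·sin²(Δλ/2)=0.9263847039; c=2·atan2(√a, √(1-a))=2.592061346; dist=6371·c=16514.023 ≈ 16514.0 km; running total=46480.0 km
Leg 3 bearing: y=sinΔλ·cosφ2=-0.05080031, x=cosφ1·sinφ2-sinφ1·cosφ2·cosΔλ=-0.51981118; θ=atan2(y, x)=-174.4183° <0 so +360° → 185.5817° ≈ 185.6°
Leg 4: φ1=0.0906035, φ2=-1.2302582, Δφ=-1.3208617, Δλ=-1.0384255 rad; a=sin²(Δφ/2)+cosφ1·cosφ2·sin²(Δλ/2)=0.4582255766; c=2·atan2(√a, √(1-a))=1.487149973; dist=6371·c=9474.632 ≈ 9474.6 km; running total=55954.6 km
Leg 4 bearing: y=sinΔλ·cosφ2=-0.28777163, x=cosφ1·sinφ2-sinφ1·cosφ2·cosΔλ=-0.95404773; θ=atan2(y, x)=-163.2150° <0 so +360° → 196.7850° ≈ 196.8°
Leg 5: φ1=-1.2302582, φ2=-0.0405859, Δφ=1.1896723, Δλ=2.0074864 rad; a=sin²(Δφ/2)+cosφ1·cosφ2·sin²(Δλ/2)=0.5514496808; c=2·atan2(√a, √(1-a))=1.673878147; dist=6371·c=10664.278 ≈ 10664.3 km; running total=66618.9 km
Leg 5 bearing: y=sinΔλ·cosφ2=0.90541030, x=cosφ1·sinφ2-sinφ1·cosφ2·cosΔλ=-0.41187850; θ=atan2(y, x)=114.4612° ≈ 114.5°
Leg 6: φ1=-0.0405859, φ2=1.1883580, Δφ=1.2289439, Δλ=-1.6549631 rad; a=sin²(Δφ/2)+cosφ1·cosφ2·sin²(Δλ/2)=0.5344951399; c=2·atan2(√a, √(1-a))=1.639841452; dist=6371·c=10447.430 ≈ 10447.4 km; running total=77066.3 km
Leg 6 bearing: y=sinΔλ·cosφ2=-0.37186267, x=cosφ1·sinφ2-sinφ1·cosφ2·cosΔλ=0.92572053; θ=atan2(y, x)=-21.8854° <0 so +360° → 338.1146° ≈ 338.1°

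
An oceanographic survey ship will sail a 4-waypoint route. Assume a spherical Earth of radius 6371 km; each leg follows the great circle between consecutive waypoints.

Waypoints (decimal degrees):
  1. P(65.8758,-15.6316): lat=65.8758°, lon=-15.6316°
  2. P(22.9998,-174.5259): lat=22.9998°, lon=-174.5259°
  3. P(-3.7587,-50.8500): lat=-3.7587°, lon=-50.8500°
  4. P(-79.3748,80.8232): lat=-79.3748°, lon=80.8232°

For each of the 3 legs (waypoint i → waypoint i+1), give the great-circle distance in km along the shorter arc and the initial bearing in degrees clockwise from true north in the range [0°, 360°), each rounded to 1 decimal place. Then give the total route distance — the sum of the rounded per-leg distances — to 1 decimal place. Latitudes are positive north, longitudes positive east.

Leg 1: φ1=1.1497496, φ2=0.4014222, Δφ=-0.7483274, Δλ=-2.7732287 rad; a=sin²(Δφ/2)+cosφ1·cosφ2·sin²(Δλ/2)=0.4971925751; c=2·atan2(√a, √(1-a))=1.565181447; dist=6371·c=9971.771 ≈ 9971.8 km; running total=9971.8 km
Leg 1 bearing: y=sinΔλ·cosφ2=-0.33146473, x=cosφ1·sinφ2-sinφ1·cosφ2·cosΔλ=0.94345090; θ=atan2(y, x)=-19.3580° <0 so +360° → 340.6420° ≈ 340.6°
Leg 2: φ1=0.4014222, φ2=-0.0656017, Δφ=-0.4670239, Δλ=2.1585517 rad; a=sin²(Δφ/2)+cosφ1·cosφ2·sin²(Δλ/2)=0.7674658473; c=2·atan2(√a, √(1-a))=2.135223227; dist=6371·c=13603.507 ≈ 13603.5 km; running total=23575.3 km
Leg 2 bearing: y=sinΔλ·cosφ2=0.83039738, x=cosφ1·sinφ2-sinφ1·cosφ2·cosΔλ=0.15584696; θ=atan2(y, x)=79.3705° ≈ 79.4°
Leg 3: φ1=-0.0656017, φ2=-1.3853516, Δφ=-1.3197499, Δλ=2.2981309 rad; a=sin²(Δφ/2)+cosφ1·cosφ2·sin²(Δλ/2)=0.5289494118; c=2·atan2(√a, √(1-a))=1.628727548; dist=6371·c=10376.623 ≈ 10376.6 km; running total=33951.9 km
Leg 3 bearing: y=sinΔλ·cosφ2=0.13772523, x=cosφ1·sinφ2-sinφ1·cosφ2·cosΔλ=-0.98877676; θ=atan2(y, x)=172.0704° ≈ 172.1°

Leg 1: dist=9971.8 km, bearing=340.6°
Leg 2: dist=13603.5 km, bearing=79.4°
Leg 3: dist=10376.6 km, bearing=172.1°
Total: 33951.9 km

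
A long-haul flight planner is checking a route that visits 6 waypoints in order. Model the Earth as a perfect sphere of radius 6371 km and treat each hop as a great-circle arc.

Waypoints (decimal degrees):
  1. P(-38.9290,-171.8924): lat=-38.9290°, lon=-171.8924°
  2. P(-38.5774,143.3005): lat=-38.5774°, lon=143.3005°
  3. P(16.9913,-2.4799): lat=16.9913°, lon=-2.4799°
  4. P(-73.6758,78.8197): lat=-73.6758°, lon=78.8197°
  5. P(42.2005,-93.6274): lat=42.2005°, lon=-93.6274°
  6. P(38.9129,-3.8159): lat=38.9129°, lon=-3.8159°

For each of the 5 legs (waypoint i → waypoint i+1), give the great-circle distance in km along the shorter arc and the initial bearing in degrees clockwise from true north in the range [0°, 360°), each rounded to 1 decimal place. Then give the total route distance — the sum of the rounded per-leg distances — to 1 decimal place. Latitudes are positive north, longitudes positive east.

Leg 1: dist=3845.5 km, bearing=256.1°
Leg 2: dist=15920.0 km, bearing=243.8°
Leg 3: dist=11550.2 km, bearing=163.4°
Leg 4: dist=16493.2 km, bearing=190.7°
Leg 5: dist=7219.1 km, bearing=59.2°
Total: 55028.0 km

Leg 1: φ1=-0.6794392, φ2=-0.6733026, Δφ=0.0061366, Δλ=5.5011539 rad; a=sin²(Δφ/2)+cosφ1·cosφ2·sin²(Δλ/2)=0.0883490972; c=2·atan2(√a, √(1-a))=0.603592517; dist=6371·c=3845.488 ≈ 3845.5 km; running total=3845.5 km
Leg 1 bearing: y=sinΔλ·cosφ2=-0.55092815, x=cosφ1·sinφ2-sinφ1·cosφ2·cosΔλ=-0.13657345; θ=atan2(y, x)=-103.9228° <0 so +360° → 256.0772° ≈ 256.1°
Leg 2: φ1=-0.6733026, φ2=0.2965541, Δφ=0.9698568, Δλ=-2.5443480 rad; a=sin²(Δφ/2)+cosφ1·cosφ2·sin²(Δλ/2)=0.9002200983; c=2·atan2(√a, √(1-a))=2.498825565; dist=6371·c=15920.018 ≈ 15920.0 km; running total=19765.5 km
Leg 2 bearing: y=sinΔλ·cosφ2=-0.53781850, x=cosφ1·sinφ2-sinφ1·cosφ2·cosΔλ=-0.26466346; θ=atan2(y, x)=-116.2021° <0 so +360° → 243.7979° ≈ 243.8°
Leg 3: φ1=0.2965541, φ2=-1.2858853, Δφ=-1.5824394, Δλ=1.4189457 rad; a=sin²(Δφ/2)+cosφ1·cosφ2·sin²(Δλ/2)=0.6198923219; c=2·atan2(√a, √(1-a))=1.812940344; dist=6371·c=11550.243 ≈ 11550.2 km; running total=31315.7 km
Leg 3 bearing: y=sinΔλ·cosφ2=0.27783773, x=cosφ1·sinφ2-sinφ1·cosφ2·cosΔλ=-0.93022015; θ=atan2(y, x)=163.3702° ≈ 163.4°
Leg 4: φ1=-1.2858853, φ2=0.7365377, Δφ=2.0224230, Δλ=-3.0097697 rad; a=sin²(Δφ/2)+cosφ1·cosφ2·sin²(Δλ/2)=0.9255294095; c=2·atan2(√a, √(1-a))=2.588794865; dist=6371·c=16493.212 ≈ 16493.2 km; running total=47808.9 km
Leg 4 bearing: y=sinΔλ·cosφ2=-0.09737171, x=cosφ1·sinφ2-sinφ1·cosφ2·cosΔλ=-0.51596282; θ=atan2(y, x)=-169.3129° <0 so +360° → 190.6871° ≈ 190.7°
Leg 5: φ1=0.7365377, φ2=0.6791582, Δφ=-0.0573794, Δλ=1.5675064 rad; a=sin²(Δφ/2)+cosφ1·cosφ2·sin²(Δλ/2)=0.2880830799; c=2·atan2(√a, √(1-a))=1.133122351; dist=6371·c=7219.122 ≈ 7219.1 km; running total=55028.0 km
Leg 5 bearing: y=sinΔλ·cosφ2=0.77809753, x=cosφ1·sinφ2-sinφ1·cosφ2·cosΔλ=0.46360447; θ=atan2(y, x)=59.2128° ≈ 59.2°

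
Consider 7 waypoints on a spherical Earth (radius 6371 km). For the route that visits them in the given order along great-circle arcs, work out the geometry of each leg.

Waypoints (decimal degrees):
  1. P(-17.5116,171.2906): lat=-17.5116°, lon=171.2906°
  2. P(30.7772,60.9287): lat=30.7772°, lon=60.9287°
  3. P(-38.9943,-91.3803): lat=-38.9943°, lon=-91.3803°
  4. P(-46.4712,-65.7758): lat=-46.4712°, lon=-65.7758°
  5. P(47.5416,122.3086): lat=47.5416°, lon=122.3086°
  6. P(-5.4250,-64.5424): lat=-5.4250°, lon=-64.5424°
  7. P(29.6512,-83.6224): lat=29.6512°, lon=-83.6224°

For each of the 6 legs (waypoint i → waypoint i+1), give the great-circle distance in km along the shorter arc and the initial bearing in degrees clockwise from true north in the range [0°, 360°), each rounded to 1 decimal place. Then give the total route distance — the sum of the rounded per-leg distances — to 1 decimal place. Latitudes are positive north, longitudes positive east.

Leg 1: dist=12903.5 km, bearing=296.3°
Leg 2: dist=17341.8 km, bearing=242.4°
Leg 3: dist=2238.0 km, bearing=120.1°
Leg 4: dist=19390.9 km, bearing=283.9°
Leg 5: dist=15286.5 km, bearing=10.1°
Leg 6: dist=4399.9 km, bearing=333.5°
Total: 71560.6 km

Leg 1: φ1=-0.3056351, φ2=0.5371635, Δφ=0.8427986, Δλ=-1.9261785 rad; a=sin²(Δφ/2)+cosφ1·cosφ2·sin²(Δλ/2)=0.7195304179; c=2·atan2(√a, √(1-a))=2.025349425; dist=6371·c=12903.501 ≈ 12903.5 km; running total=12903.5 km
Leg 1 bearing: y=sinΔλ·cosφ2=-0.80547753, x=cosφ1·sinφ2-sinφ1·cosφ2·cosΔλ=0.39803459; θ=atan2(y, x)=-63.7033° <0 so +360° → 296.2967° ≈ 296.3°
Leg 2: φ1=0.5371635, φ2=-0.6805789, Δφ=-1.2177424, Δλ=-2.6582935 rad; a=sin²(Δφ/2)+cosφ1·cosφ2·sin²(Δλ/2)=0.9566270214; c=2·atan2(√a, √(1-a))=2.721997738; dist=6371·c=17341.848 ≈ 17341.8 km; running total=30245.3 km
Leg 2 bearing: y=sinΔλ·cosφ2=-0.36117112, x=cosφ1·sinφ2-sinφ1·cosφ2·cosΔλ=-0.18847407; θ=atan2(y, x)=-117.5574° <0 so +360° → 242.4426° ≈ 242.4°
Leg 3: φ1=-0.6805789, φ2=-0.8110754, Δφ=-0.1304965, Δλ=0.4468828 rad; a=sin²(Δφ/2)+cosφ1·cosφ2·sin²(Δλ/2)=0.0305338441; c=2·atan2(√a, √(1-a))=0.351282099; dist=6371·c=2238.018 ≈ 2238.0 km; running total=32483.3 km
Leg 3 bearing: y=sinΔλ·cosφ2=0.29763449, x=cosφ1·sinφ2-sinφ1·cosφ2·cosΔλ=-0.17268418; θ=atan2(y, x)=120.1218° ≈ 120.1°
Leg 4: φ1=-0.8110754, φ2=0.8297575, Δφ=1.6408329, Δλ=3.2826921 rad; a=sin²(Δφ/2)+cosφ1·cosφ2·sin²(Δλ/2)=0.9976025418; c=2·atan2(√a, √(1-a))=3.043625790; dist=6371·c=19390.940 ≈ 19390.9 km; running total=51874.2 km
Leg 4 bearing: y=sinΔλ·cosφ2=-0.09493407, x=cosφ1·sinφ2-sinφ1·cosφ2·cosΔλ=0.02354492; θ=atan2(y, x)=-76.0709° <0 so +360° → 283.9291° ≈ 283.9°
Leg 5: φ1=0.8297575, φ2=-0.0946841, Δφ=-0.9244416, Δλ=-3.2611652 rad; a=sin²(Δφ/2)+cosφ1·cosφ2·sin²(Δλ/2)=0.8684915409; c=2·atan2(√a, √(1-a))=2.399392273; dist=6371·c=15286.528 ≈ 15286.5 km; running total=67160.7 km
Leg 5 bearing: y=sinΔλ·cosφ2=0.11875346, x=cosφ1·sinφ2-sinφ1·cosφ2·cosΔλ=0.66539729; θ=atan2(y, x)=10.1190° ≈ 10.1°
Leg 6: φ1=-0.0946841, φ2=0.5175111, Δφ=0.6121952, Δλ=-0.3330088 rad; a=sin²(Δφ/2)+cosφ1·cosφ2·sin²(Δλ/2)=0.1145703810; c=2·atan2(√a, √(1-a))=0.690607403; dist=6371·c=4399.860 ≈ 4399.9 km; running total=71560.6 km
Leg 6 bearing: y=sinΔλ·cosφ2=-0.28408309, x=cosφ1·sinφ2-sinφ1·cosφ2·cosΔλ=0.57015159; θ=atan2(y, x)=-26.4852° <0 so +360° → 333.5148° ≈ 333.5°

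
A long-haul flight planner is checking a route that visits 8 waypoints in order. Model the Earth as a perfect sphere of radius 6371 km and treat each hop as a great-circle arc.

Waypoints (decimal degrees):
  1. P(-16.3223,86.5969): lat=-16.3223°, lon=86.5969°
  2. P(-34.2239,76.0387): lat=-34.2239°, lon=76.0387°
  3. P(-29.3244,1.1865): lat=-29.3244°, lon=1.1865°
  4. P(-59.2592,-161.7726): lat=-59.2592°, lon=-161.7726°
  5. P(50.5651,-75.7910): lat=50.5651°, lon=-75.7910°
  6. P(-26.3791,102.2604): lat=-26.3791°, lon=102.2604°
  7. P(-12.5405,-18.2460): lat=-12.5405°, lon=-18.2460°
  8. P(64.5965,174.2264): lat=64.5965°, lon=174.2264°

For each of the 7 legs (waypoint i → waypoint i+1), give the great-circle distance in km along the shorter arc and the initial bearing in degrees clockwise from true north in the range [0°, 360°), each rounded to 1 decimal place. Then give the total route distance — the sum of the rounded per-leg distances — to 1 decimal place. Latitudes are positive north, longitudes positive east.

Leg 1: dist=2252.4 km, bearing=206.0°
Leg 2: dist=6934.7 km, bearing=251.8°
Leg 3: dist=10040.4 km, bearing=188.6°
Leg 4: dist=14441.1 km, bearing=55.7°
Leg 5: dist=17320.6 km, bearing=4.3°
Leg 6: dist=12268.3 km, bearing=243.8°
Leg 7: dist=14147.3 km, bearing=353.3°
Total: 77404.8 km

Leg 1: φ1=-0.2848779, φ2=-0.5973197, Δφ=-0.3124419, Δλ=-0.1842754 rad; a=sin²(Δφ/2)+cosφ1·cosφ2·sin²(Δλ/2)=0.0309245257; c=2·atan2(√a, √(1-a))=0.353545842; dist=6371·c=2252.441 ≈ 2252.4 km; running total=2252.4 km
Leg 1 bearing: y=sinΔλ·cosφ2=-0.15150648, x=cosφ1·sinφ2-sinφ1·cosφ2·cosΔλ=-0.31131750; θ=atan2(y, x)=-154.0496° <0 so +360° → 205.9504° ≈ 206.0°
Leg 2: φ1=-0.5973197, φ2=-0.5118073, Δφ=0.0855124, Δλ=-1.3064173 rad; a=sin²(Δφ/2)+cosφ1·cosφ2·sin²(Δλ/2)=0.2680858517; c=2·atan2(√a, √(1-a))=1.088484750; dist=6371·c=6934.736 ≈ 6934.7 km; running total=9187.1 km
Leg 2 bearing: y=sinΔλ·cosφ2=-0.84156795, x=cosφ1·sinφ2-sinφ1·cosφ2·cosΔλ=-0.27681527; θ=atan2(y, x)=-108.2075° <0 so +360° → 251.7925° ≈ 251.8°
Leg 3: φ1=-0.5118073, φ2=-1.0342682, Δφ=-0.5224608, Δλ=-2.8441728 rad; a=sin²(Δφ/2)+cosφ1·cosφ2·sin²(Δλ/2)=0.5025760775; c=2·atan2(√a, √(1-a))=1.575948505; dist=6371·c=10040.368 ≈ 10040.4 km; running total=19227.5 km
Leg 3 bearing: y=sinΔλ·cosφ2=-0.14979618, x=cosφ1·sinφ2-sinφ1·cosφ2·cosΔλ=-0.98870347; θ=atan2(y, x)=-171.3848° <0 so +360° → 188.6152° ≈ 188.6°
Leg 4: φ1=-1.0342682, φ2=0.8825275, Δφ=1.9167956, Δλ=1.5006620 rad; a=sin²(Δφ/2)+cosφ1·cosφ2·sin²(Δλ/2)=0.8205351055; c=2·atan2(√a, √(1-a))=2.266688226; dist=6371·c=14441.071 ≈ 14441.1 km; running total=33668.6 km
Leg 4 bearing: y=sinΔλ·cosφ2=0.63363950, x=cosφ1·sinφ2-sinφ1·cosφ2·cosΔλ=0.43304730; θ=atan2(y, x)=55.6502° ≈ 55.7°
Leg 5: φ1=0.8825275, φ2=-0.4604021, Δφ=-1.3429296, Δλ=3.1075832 rad; a=sin²(Δφ/2)+cosφ1·cosφ2·sin²(Δλ/2)=0.9559455917; c=2·atan2(√a, √(1-a))=2.718664844; dist=6371·c=17320.614 ≈ 17320.6 km; running total=50989.2 km
Leg 5 bearing: y=sinΔλ·cosφ2=0.03046234, x=cosφ1·sinφ2-sinφ1·cosφ2·cosΔλ=0.40930003; θ=atan2(y, x)=4.2564° ≈ 4.3°
Leg 6: φ1=-0.4604021, φ2=-0.2188730, Δφ=0.2415291, Δλ=-2.1032334 rad; a=sin²(Δφ/2)+cosφ1·cosφ2·sin²(Δλ/2)=0.6737271715; c=2·atan2(√a, √(1-a))=1.925651263; dist=6371·c=12268.324 ≈ 12268.3 km; running total=63257.5 km
Leg 6 bearing: y=sinΔλ·cosφ2=-0.84101773, x=cosφ1·sinφ2-sinφ1·cosφ2·cosΔλ=-0.41468621; θ=atan2(y, x)=-116.2468° <0 so +360° → 243.7532° ≈ 243.8°
Leg 7: φ1=-0.2188730, φ2=1.1274216, Δφ=1.3462946, Δλ=3.3592771 rad; a=sin²(Δφ/2)+cosφ1·cosφ2·sin²(Δλ/2)=0.8025042101; c=2·atan2(√a, √(1-a))=2.220572769; dist=6371·c=14147.269 ≈ 14147.3 km; running total=77404.8 km
Leg 7 bearing: y=sinΔλ·cosφ2=-0.09264874, x=cosφ1·sinφ2-sinφ1·cosφ2·cosΔλ=0.79081036; θ=atan2(y, x)=-6.6821° <0 so +360° → 353.3179° ≈ 353.3°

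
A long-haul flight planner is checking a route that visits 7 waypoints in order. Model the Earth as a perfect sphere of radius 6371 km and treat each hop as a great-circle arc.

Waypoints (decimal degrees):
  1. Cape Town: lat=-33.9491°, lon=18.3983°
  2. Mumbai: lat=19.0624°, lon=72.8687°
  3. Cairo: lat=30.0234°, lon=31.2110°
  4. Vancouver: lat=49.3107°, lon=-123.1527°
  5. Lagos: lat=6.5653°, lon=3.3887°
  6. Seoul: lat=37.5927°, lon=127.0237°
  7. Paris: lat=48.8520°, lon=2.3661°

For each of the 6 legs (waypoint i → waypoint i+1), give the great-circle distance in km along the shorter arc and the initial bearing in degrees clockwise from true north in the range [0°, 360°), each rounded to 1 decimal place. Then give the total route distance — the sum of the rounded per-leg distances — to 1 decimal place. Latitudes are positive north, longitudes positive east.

Leg 1: dist=8244.3 km, bearing=53.1°
Leg 2: dist=4360.1 km, bearing=294.4°
Leg 3: dist=10835.0 km, bearing=343.5°
Leg 4: dist=11941.6 km, bearing=56.8°
Leg 5: dist=12396.6 km, bearing=45.2°
Leg 6: dist=8965.2 km, bearing=326.7°
Total: 56742.8 km

Leg 1: φ1=-0.5925236, φ2=0.3327016, Δφ=0.9252252, Δλ=0.9506878 rad; a=sin²(Δφ/2)+cosφ1·cosφ2·sin²(Δλ/2)=0.3633817171; c=2·atan2(√a, √(1-a))=1.294040296; dist=6371·c=8244.331 ≈ 8244.3 km; running total=8244.3 km
Leg 1 bearing: y=sinΔλ·cosφ2=0.76918857, x=cosφ1·sinφ2-sinφ1·cosφ2·cosΔλ=0.57765969; θ=atan2(y, x)=53.0935° ≈ 53.1°
Leg 2: φ1=0.3327016, φ2=0.5240072, Δφ=0.1913055, Δλ=-0.7270640 rad; a=sin²(Δφ/2)+cosφ1·cosφ2·sin²(Δλ/2)=0.1125890813; c=2·atan2(√a, √(1-a))=0.684363103; dist=6371·c=4360.077 ≈ 4360.1 km; running total=12604.4 km
Leg 2 bearing: y=sinΔλ·cosφ2=-0.57549308, x=cosφ1·sinφ2-sinφ1·cosφ2·cosΔλ=0.26164640; θ=atan2(y, x)=-65.5512° <0 so +360° → 294.4488° ≈ 294.4°
Leg 3: φ1=0.5240072, φ2=0.8606341, Δφ=0.3366269, Δλ=-2.6941548 rad; a=sin²(Δφ/2)+cosφ1·cosφ2·sin²(Δλ/2)=0.5647568841; c=2·atan2(√a, √(1-a))=1.700674929; dist=6371·c=10835.000 ≈ 10835.0 km; running total=23439.4 km
Leg 3 bearing: y=sinΔλ·cosφ2=-0.28207369, x=cosφ1·sinφ2-sinφ1·cosφ2·cosΔλ=0.95061065; θ=atan2(y, x)=-16.5271° <0 so +360° → 343.4729° ≈ 343.5°
Leg 4: φ1=0.8606341, φ2=0.1145861, Δφ=-0.7460480, Δλ=2.2085641 rad; a=sin²(Δφ/2)+cosφ1·cosφ2·sin²(Δλ/2)=0.6494680774; c=2·atan2(√a, √(1-a))=1.874373963; dist=6371·c=11941.637 ≈ 11941.6 km; running total=35381.0 km
Leg 4 bearing: y=sinΔλ·cosφ2=0.79815813, x=cosφ1·sinφ2-sinφ1·cosφ2·cosΔλ=0.52304949; θ=atan2(y, x)=56.7623° ≈ 56.8°
Leg 5: φ1=0.1145861, φ2=0.6561164, Δφ=0.5415303, Δλ=2.1578378 rad; a=sin²(Δφ/2)+cosφ1·cosφ2·sin²(Δλ/2)=0.6831322975; c=2·atan2(√a, √(1-a))=1.945787800; dist=6371·c=12396.614 ≈ 12396.6 km; running total=47777.6 km
Leg 5 bearing: y=sinΔλ·cosφ2=0.65971164, x=cosφ1·sinφ2-sinφ1·cosφ2·cosΔλ=0.65622466; θ=atan2(y, x)=45.1518° ≈ 45.2°
Leg 6: φ1=0.6561164, φ2=0.8526282, Δφ=0.1965119, Δλ=-2.1756856 rad; a=sin²(Δφ/2)+cosφ1·cosφ2·sin²(Δλ/2)=0.4185621819; c=2·atan2(√a, √(1-a))=1.407191815; dist=6371·c=8965.219 ≈ 8965.2 km; running total=56742.8 km
Leg 6 bearing: y=sinΔλ·cosφ2=-0.54125303, x=cosφ1·sinφ2-sinφ1·cosφ2·cosΔλ=0.82493435; θ=atan2(y, x)=-33.2695° <0 so +360° → 326.7305° ≈ 326.7°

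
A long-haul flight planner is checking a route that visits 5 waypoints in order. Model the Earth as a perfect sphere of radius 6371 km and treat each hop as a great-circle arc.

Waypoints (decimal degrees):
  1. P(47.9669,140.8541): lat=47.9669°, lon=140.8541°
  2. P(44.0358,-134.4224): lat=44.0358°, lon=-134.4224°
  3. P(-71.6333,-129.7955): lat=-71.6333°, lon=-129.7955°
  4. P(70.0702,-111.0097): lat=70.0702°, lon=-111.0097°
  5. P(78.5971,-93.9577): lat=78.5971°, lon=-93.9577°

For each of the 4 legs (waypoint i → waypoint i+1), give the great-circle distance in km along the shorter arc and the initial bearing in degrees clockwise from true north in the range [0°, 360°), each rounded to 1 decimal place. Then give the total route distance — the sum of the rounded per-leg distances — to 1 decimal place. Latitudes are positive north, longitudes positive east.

Leg 1: φ1=0.8371803, φ2=0.7685697, Δφ=-0.0686106, Δλ=-4.8044813 rad; a=sin²(Δφ/2)+cosφ1·cosφ2·sin²(Δλ/2)=0.2197185365; c=2·atan2(√a, √(1-a))=0.975730911; dist=6371·c=6216.382 ≈ 6216.4 km; running total=6216.4 km
Leg 1 bearing: y=sinΔλ·cosφ2=0.71585926, x=cosφ1·sinφ2-sinφ1·cosφ2·cosΔλ=0.41631086; θ=atan2(y, x)=59.8197° ≈ 59.8°
Leg 2: φ1=0.7685697, φ2=-1.2502369, Δφ=-2.0188066, Δλ=0.0807546 rad; a=sin²(Δφ/2)+cosφ1·cosφ2·sin²(Δλ/2)=0.7169556423; c=2·atan2(√a, √(1-a))=2.019625851; dist=6371·c=12867.036 ≈ 12867.0 km; running total=19083.4 km
Leg 2 bearing: y=sinΔλ·cosφ2=0.02541794, x=cosφ1·sinφ2-sinφ1·cosφ2·cosΔλ=-0.90059698; θ=atan2(y, x)=178.3833° ≈ 178.4°
Leg 3: φ1=-1.2502369, φ2=1.2229557, Δφ=2.4731926, Δλ=0.3278741 rad; a=sin²(Δφ/2)+cosφ1·cosφ2·sin²(Δλ/2)=0.8952679439; c=2·atan2(√a, √(1-a))=2.482479870; dist=6371·c=15815.879 ≈ 15815.9 km; running total=34899.3 km
Leg 3 bearing: y=sinΔλ·cosφ2=0.10977027, x=cosφ1·sinφ2-sinφ1·cosφ2·cosΔλ=0.60249772; θ=atan2(y, x)=10.3256° ≈ 10.3°
Leg 4: φ1=1.2229557, φ2=1.3717782, Δφ=0.1488225, Δλ=0.2976135 rad; a=sin²(Δφ/2)+cosφ1·cosφ2·sin²(Δλ/2)=0.0070081318; c=2·atan2(√a, √(1-a))=0.167625352; dist=6371·c=1067.941 ≈ 1067.9 km; running total=35967.2 km
Leg 4 bearing: y=sinΔλ·cosφ2=0.05797549, x=cosφ1·sinφ2-sinφ1·cosφ2·cosΔλ=0.15644461; θ=atan2(y, x)=20.3338° ≈ 20.3°

Leg 1: dist=6216.4 km, bearing=59.8°
Leg 2: dist=12867.0 km, bearing=178.4°
Leg 3: dist=15815.9 km, bearing=10.3°
Leg 4: dist=1067.9 km, bearing=20.3°
Total: 35967.2 km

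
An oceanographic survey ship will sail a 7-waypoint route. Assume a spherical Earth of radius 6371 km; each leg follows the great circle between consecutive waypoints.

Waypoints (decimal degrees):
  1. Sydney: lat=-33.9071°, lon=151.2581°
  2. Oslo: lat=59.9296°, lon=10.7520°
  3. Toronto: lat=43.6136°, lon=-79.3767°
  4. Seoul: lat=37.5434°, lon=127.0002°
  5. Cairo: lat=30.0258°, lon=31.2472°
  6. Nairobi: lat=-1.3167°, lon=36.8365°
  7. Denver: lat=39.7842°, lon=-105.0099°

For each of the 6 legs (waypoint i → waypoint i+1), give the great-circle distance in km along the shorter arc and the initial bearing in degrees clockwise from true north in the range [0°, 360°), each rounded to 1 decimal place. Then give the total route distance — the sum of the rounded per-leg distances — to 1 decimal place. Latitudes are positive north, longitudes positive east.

Leg 1: φ1=-0.5917905, φ2=1.0459688, Δφ=1.6377594, Δλ=-2.4522941 rad; a=sin²(Δφ/2)+cosφ1·cosφ2·sin²(Δλ/2)=0.9018395327; c=2·atan2(√a, √(1-a))=2.504248632; dist=6371·c=15954.568 ≈ 15954.6 km; running total=15954.6 km
Leg 1 bearing: y=sinΔλ·cosφ2=-0.31867455, x=cosφ1·sinφ2-sinφ1·cosφ2·cosΔλ=0.50254004; θ=atan2(y, x)=-32.3799° <0 so +360° → 327.6201° ≈ 327.6°
Leg 2: φ1=1.0459688, φ2=0.7612009, Δφ=-0.2847679, Δλ=-1.5730426 rad; a=sin²(Δφ/2)+cosφ1·cosφ2·sin²(Δλ/2)=0.2019311072; c=2·atan2(√a, √(1-a))=0.932114296; dist=6371·c=5938.500 ≈ 5938.5 km; running total=21893.1 km
Leg 2 bearing: y=sinΔλ·cosφ2=-0.72400632, x=cosφ1·sinφ2-sinφ1·cosφ2·cosΔλ=0.34703686; θ=atan2(y, x)=-64.3903° <0 so +360° → 295.6097° ≈ 295.6°
Leg 3: φ1=0.7612009, φ2=0.6552559, Δφ=-0.1059450, Δλ=3.6019564 rad; a=sin²(Δφ/2)+cosφ1·cosφ2·sin²(Δλ/2)=0.5469812911; c=2·atan2(√a, √(1-a))=1.664897727; dist=6371·c=10607.063 ≈ 10607.1 km; running total=32500.2 km
Leg 3 bearing: y=sinΔλ·cosφ2=-0.35226131, x=cosφ1·sinφ2-sinφ1·cosφ2·cosΔλ=0.93117292; θ=atan2(y, x)=-20.7216° <0 so +360° → 339.2784° ≈ 339.3°
Leg 4: φ1=0.6552559, φ2=0.5240491, Δφ=-0.1312069, Δλ=-1.6712051 rad; a=sin²(Δφ/2)+cosφ1·cosφ2·sin²(Δλ/2)=0.3819473840; c=2·atan2(√a, √(1-a))=1.332440527; dist=6371·c=8488.979 ≈ 8489.0 km; running total=40989.2 km
Leg 4 bearing: y=sinΔλ·cosφ2=-0.86143937, x=cosφ1·sinφ2-sinφ1·cosφ2·cosΔλ=0.44964045; θ=atan2(y, x)=-62.4371° <0 so +360° → 297.5629° ≈ 297.6°
Leg 5: φ1=0.5240491, φ2=-0.0229808, Δφ=-0.5470298, Δλ=0.0975517 rad; a=sin²(Δφ/2)+cosφ1·cosφ2·sin²(Δλ/2)=0.0750210170; c=2·atan2(√a, √(1-a))=0.554890822; dist=6371·c=3535.209 ≈ 3535.2 km; running total=44524.4 km
Leg 5 bearing: y=sinΔλ·cosφ2=0.09737132, x=cosφ1·sinφ2-sinφ1·cosφ2·cosΔλ=-0.51777435; θ=atan2(y, x)=169.3495° ≈ 169.3°
Leg 6: φ1=-0.0229808, φ2=0.6943653, Δφ=0.7173460, Δλ=-2.4756867 rad; a=sin²(Δφ/2)+cosφ1·cosφ2·sin²(Δλ/2)=0.8094143645; c=2·atan2(√a, √(1-a))=2.238047087; dist=6371·c=14258.598 ≈ 14258.6 km; running total=58783.0 km
Leg 6 bearing: y=sinΔλ·cosφ2=-0.47473291, x=cosφ1·sinφ2-sinφ1·cosφ2·cosΔλ=0.62584317; θ=atan2(y, x)=-37.1821° <0 so +360° → 322.8179° ≈ 322.8°

Leg 1: dist=15954.6 km, bearing=327.6°
Leg 2: dist=5938.5 km, bearing=295.6°
Leg 3: dist=10607.1 km, bearing=339.3°
Leg 4: dist=8489.0 km, bearing=297.6°
Leg 5: dist=3535.2 km, bearing=169.3°
Leg 6: dist=14258.6 km, bearing=322.8°
Total: 58783.0 km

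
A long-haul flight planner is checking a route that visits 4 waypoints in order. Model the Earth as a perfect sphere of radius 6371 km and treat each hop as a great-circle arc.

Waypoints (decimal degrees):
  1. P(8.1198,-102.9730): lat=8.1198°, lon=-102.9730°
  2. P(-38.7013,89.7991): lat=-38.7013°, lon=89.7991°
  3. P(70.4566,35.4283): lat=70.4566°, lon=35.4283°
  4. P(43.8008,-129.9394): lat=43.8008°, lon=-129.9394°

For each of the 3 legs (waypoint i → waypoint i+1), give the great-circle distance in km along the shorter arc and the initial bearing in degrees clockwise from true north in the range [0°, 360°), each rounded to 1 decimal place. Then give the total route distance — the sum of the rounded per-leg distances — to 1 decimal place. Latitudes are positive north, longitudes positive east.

Leg 1: dist=16382.3 km, bearing=198.6°
Leg 2: dist=12890.0 km, bearing=342.4°
Leg 3: dist=7255.4 km, bearing=348.4°
Total: 36527.7 km

Leg 1: φ1=0.1417172, φ2=-0.6754651, Δφ=-0.8171824, Δλ=3.3645079 rad; a=sin²(Δφ/2)+cosφ1·cosφ2·sin²(Δλ/2)=0.9208950912; c=2·atan2(√a, √(1-a))=2.571387375; dist=6371·c=16382.309 ≈ 16382.3 km; running total=16382.3 km
Leg 1 bearing: y=sinΔλ·cosφ2=-0.17252944, x=cosφ1·sinφ2-sinφ1·cosφ2·cosΔλ=-0.51149084; θ=atan2(y, x)=-161.3604° <0 so +360° → 198.6396° ≈ 198.6°
Leg 2: φ1=-0.6754651, φ2=1.2296996, Δφ=1.9051648, Δλ=-0.9489495 rad; a=sin²(Δφ/2)+cosφ1·cosφ2·sin²(Δλ/2)=0.7185788692; c=2·atan2(√a, √(1-a))=2.023232336; dist=6371·c=12890.013 ≈ 12890.0 km; running total=29272.3 km
Leg 2 bearing: y=sinΔλ·cosφ2=-0.27189983, x=cosφ1·sinφ2-sinφ1·cosφ2·cosΔλ=0.85730018; θ=atan2(y, x)=-17.5969° <0 so +360° → 342.4031° ≈ 342.4°
Leg 3: φ1=1.2296996, φ2=0.7644682, Δφ=-0.4652315, Δλ=-2.8862108 rad; a=sin²(Δφ/2)+cosφ1·cosφ2·sin²(Δλ/2)=0.2906663651; c=2·atan2(√a, √(1-a))=1.138819043; dist=6371·c=7255.416 ≈ 7255.4 km; running total=36527.7 km
Leg 3 bearing: y=sinΔλ·cosφ2=-0.18232491, x=cosφ1·sinφ2-sinφ1·cosφ2·cosΔλ=0.88964900; θ=atan2(y, x)=-11.5818° <0 so +360° → 348.4182° ≈ 348.4°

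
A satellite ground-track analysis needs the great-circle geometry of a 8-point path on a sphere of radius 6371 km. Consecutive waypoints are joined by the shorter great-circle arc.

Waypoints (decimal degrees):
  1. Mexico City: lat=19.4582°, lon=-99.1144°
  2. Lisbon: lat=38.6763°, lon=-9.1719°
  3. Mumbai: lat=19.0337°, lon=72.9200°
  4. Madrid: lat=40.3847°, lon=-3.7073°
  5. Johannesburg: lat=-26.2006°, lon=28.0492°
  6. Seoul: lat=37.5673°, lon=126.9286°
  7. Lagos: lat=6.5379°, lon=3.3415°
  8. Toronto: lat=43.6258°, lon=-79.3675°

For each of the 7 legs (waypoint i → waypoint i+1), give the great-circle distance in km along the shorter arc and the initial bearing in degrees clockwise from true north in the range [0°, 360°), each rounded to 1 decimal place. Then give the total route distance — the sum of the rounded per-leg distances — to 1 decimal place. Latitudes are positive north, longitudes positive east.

Leg 1: φ1=0.3396097, φ2=0.6750288, Δφ=0.3354191, Δλ=1.5697928 rad; a=sin²(Δφ/2)+cosφ1·cosφ2·sin²(Δλ/2)=0.3955442903; c=2·atan2(√a, √(1-a))=1.360334642; dist=6371·c=8666.692 ≈ 8666.7 km; running total=8666.7 km
Leg 1 bearing: y=sinΔλ·cosφ2=0.78068857, x=cosφ1·sinφ2-sinφ1·cosφ2·cosΔλ=0.58896636; θ=atan2(y, x)=52.9684° ≈ 53.0°
Leg 2: φ1=0.6750288, φ2=0.3322007, Δφ=-0.3428280, Δλ=1.4327739 rad; a=sin²(Δφ/2)+cosφ1·cosφ2·sin²(Δλ/2)=0.3473301173; c=2·atan2(√a, √(1-a))=1.260501113; dist=6371·c=8030.653 ≈ 8030.7 km; running total=16697.4 km
Leg 2 bearing: y=sinΔλ·cosφ2=0.93633688, x=cosφ1·sinφ2-sinφ1·cosφ2·cosΔλ=0.17332302; θ=atan2(y, x)=79.5128° ≈ 79.5°
Leg 3: φ1=0.3322007, φ2=0.7048460, Δφ=0.3726452, Δλ=-1.3373987 rad; a=sin²(Δφ/2)+cosφ1·cosφ2·sin²(Δλ/2)=0.3110793266; c=2·atan2(√a, √(1-a))=1.183332628; dist=6371·c=7539.012 ≈ 7539.0 km; running total=24236.4 km
Leg 3 bearing: y=sinΔλ·cosφ2=-0.74105845, x=cosφ1·sinφ2-sinφ1·cosφ2·cosΔλ=0.55503899; θ=atan2(y, x)=-53.1675° <0 so +360° → 306.8325° ≈ 306.8°
Leg 4: φ1=0.7048460, φ2=-0.4572867, Δφ=-1.1621327, Δλ=0.5542555 rad; a=sin²(Δφ/2)+cosφ1·cosφ2·sin²(Δλ/2)=0.3524669954; c=2·atan2(√a, √(1-a))=1.271271724; dist=6371·c=8099.272 ≈ 8099.3 km; running total=32335.7 km
Leg 4 bearing: y=sinΔλ·cosφ2=0.47223397, x=cosφ1·sinφ2-sinφ1·cosφ2·cosΔλ=-0.83062093; θ=atan2(y, x)=150.3804° ≈ 150.4°
Leg 5: φ1=-0.4572867, φ2=0.6556731, Δφ=1.1129598, Δλ=1.7257711 rad; a=sin²(Δφ/2)+cosφ1·cosφ2·sin²(Δλ/2)=0.6894828332; c=2·atan2(√a, √(1-a))=1.959474665; dist=6371·c=12483.813 ≈ 12483.8 km; running total=44819.5 km
Leg 5 bearing: y=sinΔλ·cosφ2=0.78313831, x=cosφ1·sinφ2-sinφ1·cosφ2·cosΔλ=0.49303084; θ=atan2(y, x)=57.8072° ≈ 57.8°
Leg 6: φ1=0.6556731, φ2=0.1141079, Δφ=-0.5415652, Δλ=-2.1570018 rad; a=sin²(Δφ/2)+cosφ1·cosφ2·sin²(Δλ/2)=0.6831094378; c=2·atan2(√a, √(1-a))=1.945738667; dist=6371·c=12396.301 ≈ 12396.3 km; running total=57215.8 km
Leg 6 bearing: y=sinΔλ·cosφ2=-0.82762831, x=cosφ1·sinφ2-sinφ1·cosφ2·cosΔλ=0.42534117; θ=atan2(y, x)=-62.8001° <0 so +360° → 297.1999° ≈ 297.2°
Leg 7: φ1=0.1141079, φ2=0.7614138, Δφ=0.6473060, Δλ=-1.4435444 rad; a=sin²(Δφ/2)+cosφ1·cosφ2·sin²(Δλ/2)=0.4150877815; c=2·atan2(√a, √(1-a))=1.400144811; dist=6371·c=8920.323 ≈ 8920.3 km; running total=66136.1 km
Leg 7 bearing: y=sinΔλ·cosφ2=-0.71800840, x=cosφ1·sinφ2-sinφ1·cosφ2·cosΔλ=0.67499897; θ=atan2(y, x)=-46.7685° <0 so +360° → 313.2315° ≈ 313.2°

Leg 1: dist=8666.7 km, bearing=53.0°
Leg 2: dist=8030.7 km, bearing=79.5°
Leg 3: dist=7539.0 km, bearing=306.8°
Leg 4: dist=8099.3 km, bearing=150.4°
Leg 5: dist=12483.8 km, bearing=57.8°
Leg 6: dist=12396.3 km, bearing=297.2°
Leg 7: dist=8920.3 km, bearing=313.2°
Total: 66136.1 km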